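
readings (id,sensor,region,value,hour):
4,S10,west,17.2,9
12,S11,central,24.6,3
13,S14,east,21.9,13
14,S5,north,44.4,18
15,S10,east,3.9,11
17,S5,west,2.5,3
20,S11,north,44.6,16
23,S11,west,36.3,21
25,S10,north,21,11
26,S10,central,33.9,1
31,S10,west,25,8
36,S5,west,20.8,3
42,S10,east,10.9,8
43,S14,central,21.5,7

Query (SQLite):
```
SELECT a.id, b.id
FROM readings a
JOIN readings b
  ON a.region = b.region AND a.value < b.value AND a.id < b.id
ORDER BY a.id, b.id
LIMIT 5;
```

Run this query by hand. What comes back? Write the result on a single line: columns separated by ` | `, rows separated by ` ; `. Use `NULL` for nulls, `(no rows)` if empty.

Pairs (a,b) with same region, a.value < b.value, a.id < b.id.
region groups: central:{12,26,43} east:{13,15,42} north:{14,20,25} west:{4,17,23,31,36}
Ordered by (a.id, b.id); first 5.

4 | 23 ; 4 | 31 ; 4 | 36 ; 12 | 26 ; 14 | 20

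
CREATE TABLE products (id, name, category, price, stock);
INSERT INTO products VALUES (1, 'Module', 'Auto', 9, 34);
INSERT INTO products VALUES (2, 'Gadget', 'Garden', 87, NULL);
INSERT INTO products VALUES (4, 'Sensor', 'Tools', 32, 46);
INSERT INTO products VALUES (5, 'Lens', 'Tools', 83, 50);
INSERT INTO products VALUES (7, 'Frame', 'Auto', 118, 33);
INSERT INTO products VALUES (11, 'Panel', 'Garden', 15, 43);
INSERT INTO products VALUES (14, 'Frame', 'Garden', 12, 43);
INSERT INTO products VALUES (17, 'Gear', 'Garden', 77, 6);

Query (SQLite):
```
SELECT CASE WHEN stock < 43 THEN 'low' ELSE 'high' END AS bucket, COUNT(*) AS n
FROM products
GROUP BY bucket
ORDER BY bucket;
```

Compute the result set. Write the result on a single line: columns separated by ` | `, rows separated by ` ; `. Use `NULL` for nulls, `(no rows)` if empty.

high | 5 ; low | 3

Bucket rows by stock < 43 → 'low' else 'high'; count each bucket.
NULL < 43 is unknown, so NULL stock falls into ELSE → 'high'.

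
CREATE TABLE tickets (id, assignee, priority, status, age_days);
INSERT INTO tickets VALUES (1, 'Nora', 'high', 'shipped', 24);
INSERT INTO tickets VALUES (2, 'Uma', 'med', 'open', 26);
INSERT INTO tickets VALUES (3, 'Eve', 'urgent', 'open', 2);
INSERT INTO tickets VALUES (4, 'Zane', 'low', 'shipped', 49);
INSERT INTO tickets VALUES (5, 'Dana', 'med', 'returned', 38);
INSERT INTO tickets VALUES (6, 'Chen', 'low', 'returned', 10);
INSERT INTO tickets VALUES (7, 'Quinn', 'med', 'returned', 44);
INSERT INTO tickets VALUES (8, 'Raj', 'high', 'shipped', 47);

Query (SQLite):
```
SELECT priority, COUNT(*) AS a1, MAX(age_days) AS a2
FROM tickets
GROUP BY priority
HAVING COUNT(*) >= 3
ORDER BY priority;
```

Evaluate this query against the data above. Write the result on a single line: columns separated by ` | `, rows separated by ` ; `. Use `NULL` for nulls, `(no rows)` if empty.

Group tickets by priority.
Per group compute: COUNT(*), MAX(age_days).
HAVING: drop groups with fewer than 3 rows.
  high: ids {1, 8} → COUNT(*)=2, MAX(age_days)=47
  low: ids {4, 6} → COUNT(*)=2, MAX(age_days)=49
  med: ids {2, 5, 7} → COUNT(*)=3, MAX(age_days)=44
  urgent: ids {3} → COUNT(*)=1, MAX(age_days)=2

med | 3 | 44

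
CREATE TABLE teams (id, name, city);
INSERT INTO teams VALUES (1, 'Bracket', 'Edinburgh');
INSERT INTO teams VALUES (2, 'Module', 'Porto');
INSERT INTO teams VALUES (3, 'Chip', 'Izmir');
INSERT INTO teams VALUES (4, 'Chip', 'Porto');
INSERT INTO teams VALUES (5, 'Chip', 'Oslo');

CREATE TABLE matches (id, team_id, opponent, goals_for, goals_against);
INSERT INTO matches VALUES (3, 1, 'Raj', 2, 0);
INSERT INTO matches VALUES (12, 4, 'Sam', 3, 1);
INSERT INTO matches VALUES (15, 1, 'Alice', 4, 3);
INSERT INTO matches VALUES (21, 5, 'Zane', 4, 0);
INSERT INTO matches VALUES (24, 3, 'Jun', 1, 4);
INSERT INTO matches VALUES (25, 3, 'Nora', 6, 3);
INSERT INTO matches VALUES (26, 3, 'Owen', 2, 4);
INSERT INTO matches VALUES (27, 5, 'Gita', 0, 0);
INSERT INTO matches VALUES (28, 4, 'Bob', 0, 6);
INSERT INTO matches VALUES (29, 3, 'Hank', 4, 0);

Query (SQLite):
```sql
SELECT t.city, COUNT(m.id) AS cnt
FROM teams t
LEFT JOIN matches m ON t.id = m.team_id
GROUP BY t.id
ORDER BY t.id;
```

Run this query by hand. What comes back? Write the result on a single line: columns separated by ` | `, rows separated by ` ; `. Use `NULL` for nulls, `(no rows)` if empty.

LEFT JOIN keeps every teams row; unmatched ones get NULL for matches columns.
Group by teams.id and compute COUNT(m.id). COUNT(col) of an all-NULL group is 0.
  1: ids {3, 15} → COUNT(m.id)=2
  2: ids {—} → COUNT(m.id)=0
  3: ids {24, 25, 26, 29} → COUNT(m.id)=4
  4: ids {12, 28} → COUNT(m.id)=2
  5: ids {21, 27} → COUNT(m.id)=2

Edinburgh | 2 ; Porto | 0 ; Izmir | 4 ; Porto | 2 ; Oslo | 2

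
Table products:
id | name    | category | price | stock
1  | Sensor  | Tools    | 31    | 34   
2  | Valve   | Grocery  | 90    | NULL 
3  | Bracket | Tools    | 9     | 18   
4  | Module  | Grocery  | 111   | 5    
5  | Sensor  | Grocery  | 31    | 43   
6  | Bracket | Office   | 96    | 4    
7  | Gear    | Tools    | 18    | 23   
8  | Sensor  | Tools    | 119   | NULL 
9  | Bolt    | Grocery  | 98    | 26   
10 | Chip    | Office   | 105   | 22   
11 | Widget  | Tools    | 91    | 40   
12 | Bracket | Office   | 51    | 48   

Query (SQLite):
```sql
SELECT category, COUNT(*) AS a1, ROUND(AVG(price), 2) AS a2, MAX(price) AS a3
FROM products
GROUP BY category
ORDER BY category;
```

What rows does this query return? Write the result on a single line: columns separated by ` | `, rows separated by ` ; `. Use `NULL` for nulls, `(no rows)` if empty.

Grocery | 4 | 82.5 | 111 ; Office | 3 | 84 | 105 ; Tools | 5 | 53.6 | 119

Group products by category.
Per group compute: COUNT(*), ROUND(AVG(price), 2), MAX(price).
  Grocery: ids {2, 4, 5, 9} → COUNT(*)=4, ROUND(AVG(price), 2)=82.5, MAX(price)=111
  Office: ids {6, 10, 12} → COUNT(*)=3, ROUND(AVG(price), 2)=84, MAX(price)=105
  Tools: ids {1, 3, 7, 8, 11} → COUNT(*)=5, ROUND(AVG(price), 2)=53.6, MAX(price)=119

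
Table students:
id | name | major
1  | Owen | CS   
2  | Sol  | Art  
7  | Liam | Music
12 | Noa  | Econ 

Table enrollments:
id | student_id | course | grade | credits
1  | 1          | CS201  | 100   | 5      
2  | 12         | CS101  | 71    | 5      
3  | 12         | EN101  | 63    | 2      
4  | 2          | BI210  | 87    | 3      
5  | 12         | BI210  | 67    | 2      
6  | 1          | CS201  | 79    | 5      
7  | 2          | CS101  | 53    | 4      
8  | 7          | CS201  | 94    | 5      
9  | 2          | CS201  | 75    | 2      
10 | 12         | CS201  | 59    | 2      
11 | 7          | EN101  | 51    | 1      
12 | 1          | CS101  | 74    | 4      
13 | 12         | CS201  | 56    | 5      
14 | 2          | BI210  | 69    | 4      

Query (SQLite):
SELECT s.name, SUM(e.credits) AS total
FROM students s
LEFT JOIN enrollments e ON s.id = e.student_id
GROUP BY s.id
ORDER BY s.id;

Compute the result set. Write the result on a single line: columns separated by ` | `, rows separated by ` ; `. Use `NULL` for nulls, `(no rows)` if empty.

LEFT JOIN keeps every students row; unmatched ones get NULL for enrollments columns.
Group by students.id and compute SUM(e.credits). SUM over an all-NULL group is NULL.
  1: ids {1, 6, 12} → SUM(e.credits)=14
  2: ids {4, 7, 9, 14} → SUM(e.credits)=13
  7: ids {8, 11} → SUM(e.credits)=6
  12: ids {2, 3, 5, 10, 13} → SUM(e.credits)=16

Owen | 14 ; Sol | 13 ; Liam | 6 ; Noa | 16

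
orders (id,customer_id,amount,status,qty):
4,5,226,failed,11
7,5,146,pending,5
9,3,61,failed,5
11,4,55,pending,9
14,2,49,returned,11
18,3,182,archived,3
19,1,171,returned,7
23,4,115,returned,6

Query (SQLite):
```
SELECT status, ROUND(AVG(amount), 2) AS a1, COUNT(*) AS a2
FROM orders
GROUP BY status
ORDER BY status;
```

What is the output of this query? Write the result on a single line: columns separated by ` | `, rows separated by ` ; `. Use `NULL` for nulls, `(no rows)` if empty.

archived | 182 | 1 ; failed | 143.5 | 2 ; pending | 100.5 | 2 ; returned | 111.67 | 3

Group orders by status.
Per group compute: ROUND(AVG(amount), 2), COUNT(*).
  archived: ids {18} → ROUND(AVG(amount), 2)=182, COUNT(*)=1
  failed: ids {4, 9} → ROUND(AVG(amount), 2)=143.5, COUNT(*)=2
  pending: ids {7, 11} → ROUND(AVG(amount), 2)=100.5, COUNT(*)=2
  returned: ids {14, 19, 23} → ROUND(AVG(amount), 2)=111.67, COUNT(*)=3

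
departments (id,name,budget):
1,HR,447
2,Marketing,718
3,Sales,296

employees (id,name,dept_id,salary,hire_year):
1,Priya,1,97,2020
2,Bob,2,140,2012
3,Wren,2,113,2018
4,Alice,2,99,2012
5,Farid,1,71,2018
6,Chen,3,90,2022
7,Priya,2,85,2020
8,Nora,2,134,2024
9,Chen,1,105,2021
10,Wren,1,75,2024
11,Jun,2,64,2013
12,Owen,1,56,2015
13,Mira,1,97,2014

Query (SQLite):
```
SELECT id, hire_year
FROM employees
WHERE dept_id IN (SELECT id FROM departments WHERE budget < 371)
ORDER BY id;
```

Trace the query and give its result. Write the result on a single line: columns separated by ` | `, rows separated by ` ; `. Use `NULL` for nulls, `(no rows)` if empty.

6 | 2022

Inner query: departments.id where budget < 371.
Outer: keep employees rows whose dept_id is in that set.
Inner query → {3}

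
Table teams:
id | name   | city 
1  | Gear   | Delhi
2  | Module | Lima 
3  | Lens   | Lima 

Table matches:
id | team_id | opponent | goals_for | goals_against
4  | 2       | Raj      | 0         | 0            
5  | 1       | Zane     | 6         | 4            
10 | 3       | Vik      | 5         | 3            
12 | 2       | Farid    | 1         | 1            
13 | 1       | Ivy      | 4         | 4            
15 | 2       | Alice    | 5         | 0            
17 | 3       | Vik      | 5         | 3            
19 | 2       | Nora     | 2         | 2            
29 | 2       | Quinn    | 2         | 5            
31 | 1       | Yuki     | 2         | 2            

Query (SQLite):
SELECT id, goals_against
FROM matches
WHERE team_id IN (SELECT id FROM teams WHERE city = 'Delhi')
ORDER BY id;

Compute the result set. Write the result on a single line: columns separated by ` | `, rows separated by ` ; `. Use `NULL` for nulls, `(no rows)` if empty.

5 | 4 ; 13 | 4 ; 31 | 2

Inner query: teams.id where city = 'Delhi'.
Outer: keep matches rows whose team_id is in that set.
Inner query → {1}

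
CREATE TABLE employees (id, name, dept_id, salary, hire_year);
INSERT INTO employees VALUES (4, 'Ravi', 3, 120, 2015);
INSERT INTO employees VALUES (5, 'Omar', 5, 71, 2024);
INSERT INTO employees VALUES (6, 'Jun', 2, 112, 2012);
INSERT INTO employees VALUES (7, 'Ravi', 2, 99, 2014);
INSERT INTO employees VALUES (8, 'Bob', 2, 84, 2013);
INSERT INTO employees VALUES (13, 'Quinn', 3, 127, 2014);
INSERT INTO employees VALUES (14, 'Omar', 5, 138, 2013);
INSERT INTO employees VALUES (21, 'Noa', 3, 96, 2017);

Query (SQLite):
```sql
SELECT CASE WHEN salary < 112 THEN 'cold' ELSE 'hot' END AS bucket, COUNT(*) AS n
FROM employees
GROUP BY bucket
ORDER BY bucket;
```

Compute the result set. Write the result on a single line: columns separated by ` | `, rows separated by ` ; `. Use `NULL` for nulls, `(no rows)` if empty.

Bucket rows by salary < 112 → 'cold' else 'hot'; count each bucket.

cold | 4 ; hot | 4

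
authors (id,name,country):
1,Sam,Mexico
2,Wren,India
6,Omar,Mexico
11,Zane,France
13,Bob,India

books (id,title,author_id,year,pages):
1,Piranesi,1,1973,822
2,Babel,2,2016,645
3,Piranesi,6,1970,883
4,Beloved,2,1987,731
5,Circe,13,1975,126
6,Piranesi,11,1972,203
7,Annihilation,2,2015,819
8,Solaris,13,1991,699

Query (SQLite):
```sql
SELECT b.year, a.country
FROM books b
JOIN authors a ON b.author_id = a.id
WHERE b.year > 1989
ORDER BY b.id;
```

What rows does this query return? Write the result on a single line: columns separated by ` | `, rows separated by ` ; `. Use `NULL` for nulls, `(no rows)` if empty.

2016 | India ; 2015 | India ; 1991 | India

Each books row matches the authors row where author_id = authors.id.
Then keep rows with b.year > 1989.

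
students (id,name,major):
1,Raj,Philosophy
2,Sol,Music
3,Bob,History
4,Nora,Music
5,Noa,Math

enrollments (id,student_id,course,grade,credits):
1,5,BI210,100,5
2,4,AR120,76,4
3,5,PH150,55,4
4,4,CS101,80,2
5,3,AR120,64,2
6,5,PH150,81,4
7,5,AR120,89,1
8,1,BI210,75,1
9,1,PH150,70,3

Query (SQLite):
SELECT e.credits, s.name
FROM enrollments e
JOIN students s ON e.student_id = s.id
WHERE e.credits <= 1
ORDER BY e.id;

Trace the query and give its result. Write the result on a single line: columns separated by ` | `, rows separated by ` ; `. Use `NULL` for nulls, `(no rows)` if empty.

1 | Noa ; 1 | Raj

Each enrollments row matches the students row where student_id = students.id.
Then keep rows with e.credits <= 1.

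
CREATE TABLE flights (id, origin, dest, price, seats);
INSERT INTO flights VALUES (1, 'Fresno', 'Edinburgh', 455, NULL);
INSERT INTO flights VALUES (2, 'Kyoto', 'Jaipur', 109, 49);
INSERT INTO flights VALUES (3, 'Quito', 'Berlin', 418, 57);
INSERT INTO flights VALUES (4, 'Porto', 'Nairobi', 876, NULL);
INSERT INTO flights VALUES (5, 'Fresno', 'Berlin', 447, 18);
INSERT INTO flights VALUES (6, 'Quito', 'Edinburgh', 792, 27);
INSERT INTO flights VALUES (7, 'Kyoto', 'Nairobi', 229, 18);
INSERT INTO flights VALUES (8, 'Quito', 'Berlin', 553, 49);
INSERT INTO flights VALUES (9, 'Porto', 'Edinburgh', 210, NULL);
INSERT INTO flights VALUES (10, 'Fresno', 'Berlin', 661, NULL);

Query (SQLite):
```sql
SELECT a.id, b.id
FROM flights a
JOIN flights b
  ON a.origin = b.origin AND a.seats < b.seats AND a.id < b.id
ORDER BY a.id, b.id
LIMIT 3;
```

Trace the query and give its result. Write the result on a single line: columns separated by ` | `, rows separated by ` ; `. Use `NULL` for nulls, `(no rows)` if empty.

6 | 8

Pairs (a,b) with same origin, a.seats < b.seats, a.id < b.id.
origin groups: Fresno:{1,5,10} Kyoto:{2,7} Porto:{4,9} Quito:{3,6,8}
Ordered by (a.id, b.id); first 3.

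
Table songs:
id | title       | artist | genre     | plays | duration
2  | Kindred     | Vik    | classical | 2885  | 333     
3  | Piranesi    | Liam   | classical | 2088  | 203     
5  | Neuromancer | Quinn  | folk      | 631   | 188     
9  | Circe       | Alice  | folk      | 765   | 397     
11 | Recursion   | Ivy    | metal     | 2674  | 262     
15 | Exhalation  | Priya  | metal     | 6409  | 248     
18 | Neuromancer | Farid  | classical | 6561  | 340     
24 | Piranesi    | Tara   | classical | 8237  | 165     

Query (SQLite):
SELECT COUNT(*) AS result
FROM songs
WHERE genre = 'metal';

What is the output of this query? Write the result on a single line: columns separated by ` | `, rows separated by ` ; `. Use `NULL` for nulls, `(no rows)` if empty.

2

Rows where genre='metal' → duration values: [262, 248].
COUNT(*) counts rows → 2.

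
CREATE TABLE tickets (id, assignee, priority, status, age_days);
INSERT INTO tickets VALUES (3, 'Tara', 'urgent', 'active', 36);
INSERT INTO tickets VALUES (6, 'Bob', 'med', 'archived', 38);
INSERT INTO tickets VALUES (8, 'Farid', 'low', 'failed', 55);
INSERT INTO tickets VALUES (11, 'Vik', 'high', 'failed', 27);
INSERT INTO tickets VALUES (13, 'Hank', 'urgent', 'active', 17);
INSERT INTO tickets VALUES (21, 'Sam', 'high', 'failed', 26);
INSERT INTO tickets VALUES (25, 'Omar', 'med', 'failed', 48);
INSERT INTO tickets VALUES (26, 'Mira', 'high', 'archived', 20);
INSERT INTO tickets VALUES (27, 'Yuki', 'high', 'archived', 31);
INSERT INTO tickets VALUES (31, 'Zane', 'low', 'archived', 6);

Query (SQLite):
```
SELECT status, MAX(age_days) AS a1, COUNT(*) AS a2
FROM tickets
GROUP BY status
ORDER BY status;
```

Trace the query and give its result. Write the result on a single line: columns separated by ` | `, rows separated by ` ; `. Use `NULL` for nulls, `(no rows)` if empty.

active | 36 | 2 ; archived | 38 | 4 ; failed | 55 | 4

Group tickets by status.
Per group compute: MAX(age_days), COUNT(*).
  active: ids {3, 13} → MAX(age_days)=36, COUNT(*)=2
  archived: ids {6, 26, 27, 31} → MAX(age_days)=38, COUNT(*)=4
  failed: ids {8, 11, 21, 25} → MAX(age_days)=55, COUNT(*)=4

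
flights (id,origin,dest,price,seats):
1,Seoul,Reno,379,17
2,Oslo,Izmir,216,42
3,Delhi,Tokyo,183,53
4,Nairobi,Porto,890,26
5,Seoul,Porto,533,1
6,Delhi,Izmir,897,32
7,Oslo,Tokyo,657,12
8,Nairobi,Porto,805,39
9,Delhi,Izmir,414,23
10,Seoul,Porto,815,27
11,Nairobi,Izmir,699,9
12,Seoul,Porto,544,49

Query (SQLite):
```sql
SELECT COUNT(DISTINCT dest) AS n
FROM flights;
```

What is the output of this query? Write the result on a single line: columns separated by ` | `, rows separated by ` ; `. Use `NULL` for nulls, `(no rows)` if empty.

Count distinct non-NULL dest values.

4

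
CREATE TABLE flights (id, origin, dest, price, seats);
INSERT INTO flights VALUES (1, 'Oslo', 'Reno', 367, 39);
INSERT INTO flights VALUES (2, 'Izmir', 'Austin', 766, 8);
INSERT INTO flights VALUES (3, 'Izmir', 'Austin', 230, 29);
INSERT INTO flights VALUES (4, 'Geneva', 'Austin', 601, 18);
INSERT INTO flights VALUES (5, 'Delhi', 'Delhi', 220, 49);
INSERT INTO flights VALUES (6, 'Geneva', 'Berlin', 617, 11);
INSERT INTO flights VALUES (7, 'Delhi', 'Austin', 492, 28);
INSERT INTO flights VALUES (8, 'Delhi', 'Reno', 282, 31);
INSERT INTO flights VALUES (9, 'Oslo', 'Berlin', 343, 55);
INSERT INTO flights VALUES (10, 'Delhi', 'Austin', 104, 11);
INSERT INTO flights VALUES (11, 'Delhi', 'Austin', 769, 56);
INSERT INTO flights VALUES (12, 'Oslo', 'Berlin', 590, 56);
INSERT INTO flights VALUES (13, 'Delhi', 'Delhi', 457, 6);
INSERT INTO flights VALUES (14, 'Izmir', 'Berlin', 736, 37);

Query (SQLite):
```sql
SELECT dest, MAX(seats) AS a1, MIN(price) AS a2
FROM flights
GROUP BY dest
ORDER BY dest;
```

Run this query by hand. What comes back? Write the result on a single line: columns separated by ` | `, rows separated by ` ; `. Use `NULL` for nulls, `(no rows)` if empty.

Austin | 56 | 104 ; Berlin | 56 | 343 ; Delhi | 49 | 220 ; Reno | 39 | 282

Group flights by dest.
Per group compute: MAX(seats), MIN(price).
  Austin: ids {2, 3, 4, 7, 10, 11} → MAX(seats)=56, MIN(price)=104
  Berlin: ids {6, 9, 12, 14} → MAX(seats)=56, MIN(price)=343
  Delhi: ids {5, 13} → MAX(seats)=49, MIN(price)=220
  Reno: ids {1, 8} → MAX(seats)=39, MIN(price)=282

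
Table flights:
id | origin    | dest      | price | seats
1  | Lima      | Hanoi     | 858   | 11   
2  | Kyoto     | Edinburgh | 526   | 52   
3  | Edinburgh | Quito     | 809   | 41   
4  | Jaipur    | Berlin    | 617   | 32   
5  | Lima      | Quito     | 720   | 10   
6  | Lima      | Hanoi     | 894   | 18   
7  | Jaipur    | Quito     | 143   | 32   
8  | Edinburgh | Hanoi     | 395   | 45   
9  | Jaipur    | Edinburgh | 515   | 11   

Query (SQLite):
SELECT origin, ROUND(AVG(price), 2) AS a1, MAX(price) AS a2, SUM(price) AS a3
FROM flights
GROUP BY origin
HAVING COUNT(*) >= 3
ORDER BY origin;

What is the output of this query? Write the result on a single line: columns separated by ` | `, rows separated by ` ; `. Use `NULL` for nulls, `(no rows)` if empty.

Group flights by origin.
Per group compute: ROUND(AVG(price), 2), MAX(price), SUM(price).
HAVING: drop groups with fewer than 3 rows.
  Edinburgh: ids {3, 8} → ROUND(AVG(price), 2)=602, MAX(price)=809, SUM(price)=1204
  Jaipur: ids {4, 7, 9} → ROUND(AVG(price), 2)=425, MAX(price)=617, SUM(price)=1275
  Kyoto: ids {2} → ROUND(AVG(price), 2)=526, MAX(price)=526, SUM(price)=526
  Lima: ids {1, 5, 6} → ROUND(AVG(price), 2)=824, MAX(price)=894, SUM(price)=2472

Jaipur | 425 | 617 | 1275 ; Lima | 824 | 894 | 2472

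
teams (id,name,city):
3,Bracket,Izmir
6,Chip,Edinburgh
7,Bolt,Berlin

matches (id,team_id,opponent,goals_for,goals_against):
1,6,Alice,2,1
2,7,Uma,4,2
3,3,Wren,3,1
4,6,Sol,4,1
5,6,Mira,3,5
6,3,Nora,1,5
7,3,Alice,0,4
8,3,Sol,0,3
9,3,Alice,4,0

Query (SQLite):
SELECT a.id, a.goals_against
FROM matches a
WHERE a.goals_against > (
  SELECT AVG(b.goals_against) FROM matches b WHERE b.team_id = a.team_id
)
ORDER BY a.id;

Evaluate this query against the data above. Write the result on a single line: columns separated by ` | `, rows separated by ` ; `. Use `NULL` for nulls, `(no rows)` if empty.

For each matches row a, compute AVG(goals_against) over rows sharing a.team_id.
Keep row a if a.goals_against > that per-group AVG.
  team_id=3: AVG(goals_against) = 2.6
  team_id=6: AVG(goals_against) = 2.333333
  team_id=7: AVG(goals_against) = 2.0

5 | 5 ; 6 | 5 ; 7 | 4 ; 8 | 3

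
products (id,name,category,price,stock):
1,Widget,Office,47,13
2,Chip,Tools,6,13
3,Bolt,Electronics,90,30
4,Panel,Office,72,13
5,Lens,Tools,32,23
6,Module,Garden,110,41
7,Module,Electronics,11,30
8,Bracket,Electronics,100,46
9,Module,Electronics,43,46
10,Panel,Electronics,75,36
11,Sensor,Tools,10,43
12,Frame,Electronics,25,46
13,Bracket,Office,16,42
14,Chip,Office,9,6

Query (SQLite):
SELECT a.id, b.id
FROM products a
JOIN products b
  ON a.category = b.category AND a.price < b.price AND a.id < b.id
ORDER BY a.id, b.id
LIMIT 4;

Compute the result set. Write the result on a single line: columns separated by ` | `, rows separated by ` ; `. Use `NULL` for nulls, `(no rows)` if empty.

1 | 4 ; 2 | 5 ; 2 | 11 ; 3 | 8

Pairs (a,b) with same category, a.price < b.price, a.id < b.id.
category groups: Electronics:{3,7,8,9,10,12} Garden:{6} Office:{1,4,13,14} Tools:{2,5,11}
Ordered by (a.id, b.id); first 4.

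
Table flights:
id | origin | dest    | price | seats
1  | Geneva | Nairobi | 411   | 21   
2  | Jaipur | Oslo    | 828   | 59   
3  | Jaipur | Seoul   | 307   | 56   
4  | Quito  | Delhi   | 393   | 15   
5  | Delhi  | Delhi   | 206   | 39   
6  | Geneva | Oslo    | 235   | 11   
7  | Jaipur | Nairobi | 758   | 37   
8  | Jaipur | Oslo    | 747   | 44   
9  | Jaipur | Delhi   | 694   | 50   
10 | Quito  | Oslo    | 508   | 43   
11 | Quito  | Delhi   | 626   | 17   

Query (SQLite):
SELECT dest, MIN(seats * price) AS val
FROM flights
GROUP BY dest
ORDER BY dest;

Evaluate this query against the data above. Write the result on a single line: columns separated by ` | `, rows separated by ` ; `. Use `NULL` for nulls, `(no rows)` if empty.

Delhi | 5895 ; Nairobi | 8631 ; Oslo | 2585 ; Seoul | 17192

For each row compute seats * price.
Group by dest; take MIN of the expression per group.
  Delhi: ids {4, 5, 9, 11} → MIN(seats * price)=5895
  Nairobi: ids {1, 7} → MIN(seats * price)=8631
  Oslo: ids {2, 6, 8, 10} → MIN(seats * price)=2585
  Seoul: ids {3} → MIN(seats * price)=17192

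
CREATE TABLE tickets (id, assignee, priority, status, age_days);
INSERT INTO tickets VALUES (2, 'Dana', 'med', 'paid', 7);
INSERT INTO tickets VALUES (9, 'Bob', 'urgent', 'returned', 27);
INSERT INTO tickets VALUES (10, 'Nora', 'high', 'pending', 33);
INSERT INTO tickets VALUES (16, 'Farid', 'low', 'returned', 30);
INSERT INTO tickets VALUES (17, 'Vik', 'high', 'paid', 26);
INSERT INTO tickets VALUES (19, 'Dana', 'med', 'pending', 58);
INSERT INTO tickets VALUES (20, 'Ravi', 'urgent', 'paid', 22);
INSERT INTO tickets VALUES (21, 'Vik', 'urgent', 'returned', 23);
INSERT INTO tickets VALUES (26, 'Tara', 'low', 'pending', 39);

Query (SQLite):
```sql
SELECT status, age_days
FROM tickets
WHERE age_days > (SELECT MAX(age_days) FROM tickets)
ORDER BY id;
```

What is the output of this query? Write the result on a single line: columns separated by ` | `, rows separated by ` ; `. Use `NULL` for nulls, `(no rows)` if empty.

Scalar subquery: MAX(age_days) over all tickets rows = 58.
Keep rows where age_days > that value.

(no rows)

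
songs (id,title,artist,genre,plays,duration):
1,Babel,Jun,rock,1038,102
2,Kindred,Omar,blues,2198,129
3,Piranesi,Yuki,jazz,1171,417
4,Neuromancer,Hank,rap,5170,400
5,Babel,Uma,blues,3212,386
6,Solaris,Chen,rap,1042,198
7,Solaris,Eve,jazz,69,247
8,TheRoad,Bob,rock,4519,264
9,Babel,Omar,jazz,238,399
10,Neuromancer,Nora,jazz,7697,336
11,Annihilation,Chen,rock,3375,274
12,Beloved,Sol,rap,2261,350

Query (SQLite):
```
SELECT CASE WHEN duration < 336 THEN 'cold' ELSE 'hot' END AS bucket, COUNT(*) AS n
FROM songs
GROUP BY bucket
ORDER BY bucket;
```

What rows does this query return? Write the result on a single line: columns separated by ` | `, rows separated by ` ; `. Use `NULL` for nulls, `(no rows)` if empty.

Bucket rows by duration < 336 → 'cold' else 'hot'; count each bucket.

cold | 6 ; hot | 6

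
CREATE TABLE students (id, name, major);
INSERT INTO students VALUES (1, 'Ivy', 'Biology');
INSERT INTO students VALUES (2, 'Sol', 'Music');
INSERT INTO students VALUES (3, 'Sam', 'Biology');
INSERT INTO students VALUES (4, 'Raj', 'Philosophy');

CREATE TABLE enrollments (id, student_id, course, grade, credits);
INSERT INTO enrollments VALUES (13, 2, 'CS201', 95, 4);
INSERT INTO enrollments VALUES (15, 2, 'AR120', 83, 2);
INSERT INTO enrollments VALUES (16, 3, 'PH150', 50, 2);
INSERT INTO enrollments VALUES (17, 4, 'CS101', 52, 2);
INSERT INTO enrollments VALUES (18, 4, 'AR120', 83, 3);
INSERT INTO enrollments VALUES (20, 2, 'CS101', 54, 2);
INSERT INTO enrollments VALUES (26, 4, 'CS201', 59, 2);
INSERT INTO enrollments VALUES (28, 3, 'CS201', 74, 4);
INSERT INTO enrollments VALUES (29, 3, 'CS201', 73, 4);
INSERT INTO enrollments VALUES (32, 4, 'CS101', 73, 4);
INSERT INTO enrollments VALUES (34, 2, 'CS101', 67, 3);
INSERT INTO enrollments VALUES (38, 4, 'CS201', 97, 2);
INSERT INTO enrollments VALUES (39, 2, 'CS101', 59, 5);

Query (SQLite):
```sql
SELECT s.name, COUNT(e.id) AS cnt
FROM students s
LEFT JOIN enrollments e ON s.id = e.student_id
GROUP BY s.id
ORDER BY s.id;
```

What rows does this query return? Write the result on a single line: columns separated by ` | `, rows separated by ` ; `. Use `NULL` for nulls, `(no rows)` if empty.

Ivy | 0 ; Sol | 5 ; Sam | 3 ; Raj | 5

LEFT JOIN keeps every students row; unmatched ones get NULL for enrollments columns.
Group by students.id and compute COUNT(e.id). COUNT(col) of an all-NULL group is 0.
  1: ids {—} → COUNT(e.id)=0
  2: ids {13, 15, 20, 34, 39} → COUNT(e.id)=5
  3: ids {16, 28, 29} → COUNT(e.id)=3
  4: ids {17, 18, 26, 32, 38} → COUNT(e.id)=5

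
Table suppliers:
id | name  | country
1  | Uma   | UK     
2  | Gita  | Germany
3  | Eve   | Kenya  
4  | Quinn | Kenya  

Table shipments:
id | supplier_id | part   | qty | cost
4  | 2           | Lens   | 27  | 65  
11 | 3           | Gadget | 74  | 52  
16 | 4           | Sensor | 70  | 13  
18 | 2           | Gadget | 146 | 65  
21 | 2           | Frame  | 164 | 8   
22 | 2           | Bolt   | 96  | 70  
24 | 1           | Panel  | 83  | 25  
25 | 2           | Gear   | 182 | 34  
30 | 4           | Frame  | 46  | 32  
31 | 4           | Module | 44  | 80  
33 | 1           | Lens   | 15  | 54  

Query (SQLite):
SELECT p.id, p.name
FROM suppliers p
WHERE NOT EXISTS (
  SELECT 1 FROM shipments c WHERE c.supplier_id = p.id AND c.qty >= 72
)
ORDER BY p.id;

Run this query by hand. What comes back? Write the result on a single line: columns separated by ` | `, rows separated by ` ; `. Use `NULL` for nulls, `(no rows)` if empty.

For each suppliers row, check whether any shipments with matching supplier_id has qty >= 72.
Keep rows where that is false.

4 | Quinn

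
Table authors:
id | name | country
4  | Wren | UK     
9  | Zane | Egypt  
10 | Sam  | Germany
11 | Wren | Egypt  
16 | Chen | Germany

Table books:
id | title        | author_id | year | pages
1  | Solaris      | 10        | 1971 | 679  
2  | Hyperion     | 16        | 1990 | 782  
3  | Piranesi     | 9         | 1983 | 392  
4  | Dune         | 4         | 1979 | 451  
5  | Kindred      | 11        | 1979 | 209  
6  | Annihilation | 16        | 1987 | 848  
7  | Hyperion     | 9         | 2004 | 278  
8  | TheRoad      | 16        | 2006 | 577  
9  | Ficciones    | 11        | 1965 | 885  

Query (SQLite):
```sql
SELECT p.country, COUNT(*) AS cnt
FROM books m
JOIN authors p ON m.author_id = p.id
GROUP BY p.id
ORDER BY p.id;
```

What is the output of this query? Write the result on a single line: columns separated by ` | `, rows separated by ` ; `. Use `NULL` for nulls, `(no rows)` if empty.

UK | 1 ; Egypt | 2 ; Germany | 1 ; Egypt | 2 ; Germany | 3

Join each books row to its authors via author_id.
Group joined rows by authors.id; compute COUNT(*) per group.
  4: ids {4} → COUNT(*)=1
  9: ids {3, 7} → COUNT(*)=2
  10: ids {1} → COUNT(*)=1
  11: ids {5, 9} → COUNT(*)=2
  16: ids {2, 6, 8} → COUNT(*)=3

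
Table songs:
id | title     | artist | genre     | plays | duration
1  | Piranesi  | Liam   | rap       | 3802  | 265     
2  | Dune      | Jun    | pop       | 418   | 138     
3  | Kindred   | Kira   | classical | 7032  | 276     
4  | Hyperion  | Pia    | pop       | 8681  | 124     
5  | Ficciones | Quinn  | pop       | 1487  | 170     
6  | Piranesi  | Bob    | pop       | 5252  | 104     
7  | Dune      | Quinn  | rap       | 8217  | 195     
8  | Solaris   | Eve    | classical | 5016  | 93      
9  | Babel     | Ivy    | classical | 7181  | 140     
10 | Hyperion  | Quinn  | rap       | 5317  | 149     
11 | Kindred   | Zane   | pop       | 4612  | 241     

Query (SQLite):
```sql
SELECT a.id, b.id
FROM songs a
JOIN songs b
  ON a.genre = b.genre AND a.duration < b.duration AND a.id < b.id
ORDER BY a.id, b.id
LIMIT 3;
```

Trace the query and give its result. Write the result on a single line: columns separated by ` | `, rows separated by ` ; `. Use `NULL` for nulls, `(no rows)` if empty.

2 | 5 ; 2 | 11 ; 4 | 5

Pairs (a,b) with same genre, a.duration < b.duration, a.id < b.id.
genre groups: classical:{3,8,9} pop:{2,4,5,6,11} rap:{1,7,10}
Ordered by (a.id, b.id); first 3.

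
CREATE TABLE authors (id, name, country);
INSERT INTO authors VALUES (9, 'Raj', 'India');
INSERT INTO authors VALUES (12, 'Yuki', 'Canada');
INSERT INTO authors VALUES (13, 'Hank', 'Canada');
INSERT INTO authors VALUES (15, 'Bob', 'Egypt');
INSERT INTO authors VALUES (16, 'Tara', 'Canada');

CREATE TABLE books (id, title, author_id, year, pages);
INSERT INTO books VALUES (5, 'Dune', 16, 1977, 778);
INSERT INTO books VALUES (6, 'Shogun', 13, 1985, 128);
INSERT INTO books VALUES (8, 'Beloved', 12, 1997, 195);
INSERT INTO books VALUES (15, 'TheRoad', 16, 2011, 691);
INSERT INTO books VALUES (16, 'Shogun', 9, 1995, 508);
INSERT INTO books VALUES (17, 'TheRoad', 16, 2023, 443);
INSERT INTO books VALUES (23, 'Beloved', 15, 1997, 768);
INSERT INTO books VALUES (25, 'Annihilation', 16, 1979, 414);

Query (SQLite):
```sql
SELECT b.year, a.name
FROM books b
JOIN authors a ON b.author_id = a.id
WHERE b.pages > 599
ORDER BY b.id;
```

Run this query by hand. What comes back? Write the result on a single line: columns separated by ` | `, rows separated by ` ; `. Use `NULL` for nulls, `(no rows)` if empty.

Each books row matches the authors row where author_id = authors.id.
Then keep rows with b.pages > 599.

1977 | Tara ; 2011 | Tara ; 1997 | Bob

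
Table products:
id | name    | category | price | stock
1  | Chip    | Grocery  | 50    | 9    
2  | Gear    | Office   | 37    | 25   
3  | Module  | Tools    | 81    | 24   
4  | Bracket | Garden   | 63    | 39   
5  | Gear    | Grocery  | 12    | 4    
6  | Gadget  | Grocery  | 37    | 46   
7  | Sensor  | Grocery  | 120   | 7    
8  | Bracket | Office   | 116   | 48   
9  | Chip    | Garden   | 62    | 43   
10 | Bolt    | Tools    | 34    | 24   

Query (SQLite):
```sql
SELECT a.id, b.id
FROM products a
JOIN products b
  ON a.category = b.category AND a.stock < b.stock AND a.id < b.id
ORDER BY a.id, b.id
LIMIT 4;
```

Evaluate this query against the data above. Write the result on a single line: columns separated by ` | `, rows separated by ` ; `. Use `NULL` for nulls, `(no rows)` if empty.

Pairs (a,b) with same category, a.stock < b.stock, a.id < b.id.
category groups: Garden:{4,9} Grocery:{1,5,6,7} Office:{2,8} Tools:{3,10}
Ordered by (a.id, b.id); first 4.

1 | 6 ; 2 | 8 ; 4 | 9 ; 5 | 6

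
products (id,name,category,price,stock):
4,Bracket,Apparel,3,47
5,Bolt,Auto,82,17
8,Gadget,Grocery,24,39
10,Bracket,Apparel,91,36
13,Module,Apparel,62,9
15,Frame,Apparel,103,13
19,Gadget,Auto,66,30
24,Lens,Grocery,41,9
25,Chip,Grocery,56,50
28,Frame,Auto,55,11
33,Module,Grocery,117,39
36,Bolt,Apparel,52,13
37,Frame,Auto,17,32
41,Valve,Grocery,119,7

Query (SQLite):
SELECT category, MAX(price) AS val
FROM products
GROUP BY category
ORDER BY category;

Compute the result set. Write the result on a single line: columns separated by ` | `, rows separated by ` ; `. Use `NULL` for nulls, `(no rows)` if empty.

Partition products by category; compute MAX(price) within each group.
  Apparel: ids {4, 10, 13, 15, 36} → MAX(price)=103
  Auto: ids {5, 19, 28, 37} → MAX(price)=82
  Grocery: ids {8, 24, 25, 33, 41} → MAX(price)=119

Apparel | 103 ; Auto | 82 ; Grocery | 119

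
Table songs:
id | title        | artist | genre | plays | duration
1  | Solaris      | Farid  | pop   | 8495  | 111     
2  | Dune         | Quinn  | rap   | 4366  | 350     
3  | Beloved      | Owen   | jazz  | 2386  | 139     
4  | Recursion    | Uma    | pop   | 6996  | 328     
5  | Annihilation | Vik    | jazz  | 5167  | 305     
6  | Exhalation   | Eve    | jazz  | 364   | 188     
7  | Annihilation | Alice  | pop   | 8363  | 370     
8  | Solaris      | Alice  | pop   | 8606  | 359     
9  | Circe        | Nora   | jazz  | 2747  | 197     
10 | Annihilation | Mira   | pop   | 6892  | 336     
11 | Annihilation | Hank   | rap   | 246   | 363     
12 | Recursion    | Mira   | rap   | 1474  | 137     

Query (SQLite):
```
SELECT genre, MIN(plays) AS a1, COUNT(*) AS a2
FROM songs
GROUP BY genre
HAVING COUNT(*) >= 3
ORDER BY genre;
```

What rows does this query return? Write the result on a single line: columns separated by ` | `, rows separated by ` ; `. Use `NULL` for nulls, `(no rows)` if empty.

jazz | 364 | 4 ; pop | 6892 | 5 ; rap | 246 | 3

Group songs by genre.
Per group compute: MIN(plays), COUNT(*).
HAVING: drop groups with fewer than 3 rows.
  jazz: ids {3, 5, 6, 9} → MIN(plays)=364, COUNT(*)=4
  pop: ids {1, 4, 7, 8, 10} → MIN(plays)=6892, COUNT(*)=5
  rap: ids {2, 11, 12} → MIN(plays)=246, COUNT(*)=3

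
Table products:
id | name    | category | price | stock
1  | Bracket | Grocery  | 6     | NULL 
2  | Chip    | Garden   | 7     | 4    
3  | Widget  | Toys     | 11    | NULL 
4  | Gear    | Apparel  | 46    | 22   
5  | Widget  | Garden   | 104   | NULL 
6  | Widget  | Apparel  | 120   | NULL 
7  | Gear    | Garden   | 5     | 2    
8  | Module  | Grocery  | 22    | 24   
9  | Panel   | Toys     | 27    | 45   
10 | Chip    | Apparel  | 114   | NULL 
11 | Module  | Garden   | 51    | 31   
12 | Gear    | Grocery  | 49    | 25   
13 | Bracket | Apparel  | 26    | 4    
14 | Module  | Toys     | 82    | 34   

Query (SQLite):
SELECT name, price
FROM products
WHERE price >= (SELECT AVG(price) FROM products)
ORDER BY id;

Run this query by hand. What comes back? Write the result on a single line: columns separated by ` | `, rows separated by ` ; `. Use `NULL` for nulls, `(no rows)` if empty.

Scalar subquery: AVG(price) over all products rows = 47.857143 (≈; comparison uses full precision).
Keep rows where price >= that value.

Widget | 104 ; Widget | 120 ; Chip | 114 ; Module | 51 ; Gear | 49 ; Module | 82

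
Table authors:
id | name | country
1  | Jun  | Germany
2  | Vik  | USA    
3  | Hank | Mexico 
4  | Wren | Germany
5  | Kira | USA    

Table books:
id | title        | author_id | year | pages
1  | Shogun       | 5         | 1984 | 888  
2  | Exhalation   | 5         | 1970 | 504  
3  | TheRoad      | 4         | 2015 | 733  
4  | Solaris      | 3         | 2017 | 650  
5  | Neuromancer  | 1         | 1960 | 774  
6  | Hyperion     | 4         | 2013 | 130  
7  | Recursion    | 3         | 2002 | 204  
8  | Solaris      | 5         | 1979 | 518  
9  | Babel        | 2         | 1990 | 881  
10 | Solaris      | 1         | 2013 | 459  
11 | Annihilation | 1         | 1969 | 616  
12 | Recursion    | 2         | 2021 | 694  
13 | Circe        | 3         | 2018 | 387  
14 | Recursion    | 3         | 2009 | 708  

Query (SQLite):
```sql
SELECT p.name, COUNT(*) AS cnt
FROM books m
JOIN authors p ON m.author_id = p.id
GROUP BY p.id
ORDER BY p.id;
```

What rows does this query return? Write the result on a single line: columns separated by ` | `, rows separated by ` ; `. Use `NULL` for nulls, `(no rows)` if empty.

Join each books row to its authors via author_id.
Group joined rows by authors.id; compute COUNT(*) per group.
  1: ids {5, 10, 11} → COUNT(*)=3
  2: ids {9, 12} → COUNT(*)=2
  3: ids {4, 7, 13, 14} → COUNT(*)=4
  4: ids {3, 6} → COUNT(*)=2
  5: ids {1, 2, 8} → COUNT(*)=3

Jun | 3 ; Vik | 2 ; Hank | 4 ; Wren | 2 ; Kira | 3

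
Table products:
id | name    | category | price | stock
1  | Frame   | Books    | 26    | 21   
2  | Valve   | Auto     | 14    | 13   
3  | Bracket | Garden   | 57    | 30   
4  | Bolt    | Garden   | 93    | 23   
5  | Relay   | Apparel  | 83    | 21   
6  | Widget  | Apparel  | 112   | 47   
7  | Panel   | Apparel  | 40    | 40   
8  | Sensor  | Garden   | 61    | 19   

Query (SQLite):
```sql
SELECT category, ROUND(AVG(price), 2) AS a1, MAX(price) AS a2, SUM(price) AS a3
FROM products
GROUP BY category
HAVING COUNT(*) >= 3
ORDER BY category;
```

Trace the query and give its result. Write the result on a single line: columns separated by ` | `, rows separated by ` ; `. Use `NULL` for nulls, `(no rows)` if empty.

Apparel | 78.33 | 112 | 235 ; Garden | 70.33 | 93 | 211

Group products by category.
Per group compute: ROUND(AVG(price), 2), MAX(price), SUM(price).
HAVING: drop groups with fewer than 3 rows.
  Apparel: ids {5, 6, 7} → ROUND(AVG(price), 2)=78.33, MAX(price)=112, SUM(price)=235
  Auto: ids {2} → ROUND(AVG(price), 2)=14, MAX(price)=14, SUM(price)=14
  Books: ids {1} → ROUND(AVG(price), 2)=26, MAX(price)=26, SUM(price)=26
  Garden: ids {3, 4, 8} → ROUND(AVG(price), 2)=70.33, MAX(price)=93, SUM(price)=211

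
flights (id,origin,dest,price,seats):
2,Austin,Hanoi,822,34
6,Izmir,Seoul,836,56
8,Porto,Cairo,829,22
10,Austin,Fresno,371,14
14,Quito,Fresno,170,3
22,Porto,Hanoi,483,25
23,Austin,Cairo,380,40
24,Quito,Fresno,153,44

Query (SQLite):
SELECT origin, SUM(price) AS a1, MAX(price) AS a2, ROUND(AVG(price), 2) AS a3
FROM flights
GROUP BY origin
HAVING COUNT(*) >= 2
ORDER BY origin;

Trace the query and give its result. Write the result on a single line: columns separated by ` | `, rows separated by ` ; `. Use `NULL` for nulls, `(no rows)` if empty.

Group flights by origin.
Per group compute: SUM(price), MAX(price), ROUND(AVG(price), 2).
HAVING: drop groups with fewer than 2 rows.
  Austin: ids {2, 10, 23} → SUM(price)=1573, MAX(price)=822, ROUND(AVG(price), 2)=524.33
  Izmir: ids {6} → SUM(price)=836, MAX(price)=836, ROUND(AVG(price), 2)=836
  Porto: ids {8, 22} → SUM(price)=1312, MAX(price)=829, ROUND(AVG(price), 2)=656
  Quito: ids {14, 24} → SUM(price)=323, MAX(price)=170, ROUND(AVG(price), 2)=161.5

Austin | 1573 | 822 | 524.33 ; Porto | 1312 | 829 | 656 ; Quito | 323 | 170 | 161.5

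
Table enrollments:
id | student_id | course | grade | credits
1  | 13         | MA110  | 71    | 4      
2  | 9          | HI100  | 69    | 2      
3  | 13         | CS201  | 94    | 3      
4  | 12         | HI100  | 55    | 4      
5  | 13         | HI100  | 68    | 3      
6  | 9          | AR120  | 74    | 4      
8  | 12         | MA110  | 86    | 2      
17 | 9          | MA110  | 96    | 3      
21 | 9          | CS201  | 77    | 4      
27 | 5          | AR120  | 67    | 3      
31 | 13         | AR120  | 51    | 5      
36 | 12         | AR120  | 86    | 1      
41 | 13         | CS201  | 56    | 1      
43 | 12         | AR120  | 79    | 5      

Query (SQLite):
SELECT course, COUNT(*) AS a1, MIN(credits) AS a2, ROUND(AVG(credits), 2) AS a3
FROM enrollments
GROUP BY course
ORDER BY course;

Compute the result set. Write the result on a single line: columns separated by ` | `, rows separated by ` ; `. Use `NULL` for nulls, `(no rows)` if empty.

Group enrollments by course.
Per group compute: COUNT(*), MIN(credits), ROUND(AVG(credits), 2).
  AR120: ids {6, 27, 31, 36, 43} → COUNT(*)=5, MIN(credits)=1, ROUND(AVG(credits), 2)=3.6
  CS201: ids {3, 21, 41} → COUNT(*)=3, MIN(credits)=1, ROUND(AVG(credits), 2)=2.67
  HI100: ids {2, 4, 5} → COUNT(*)=3, MIN(credits)=2, ROUND(AVG(credits), 2)=3
  MA110: ids {1, 8, 17} → COUNT(*)=3, MIN(credits)=2, ROUND(AVG(credits), 2)=3

AR120 | 5 | 1 | 3.6 ; CS201 | 3 | 1 | 2.67 ; HI100 | 3 | 2 | 3 ; MA110 | 3 | 2 | 3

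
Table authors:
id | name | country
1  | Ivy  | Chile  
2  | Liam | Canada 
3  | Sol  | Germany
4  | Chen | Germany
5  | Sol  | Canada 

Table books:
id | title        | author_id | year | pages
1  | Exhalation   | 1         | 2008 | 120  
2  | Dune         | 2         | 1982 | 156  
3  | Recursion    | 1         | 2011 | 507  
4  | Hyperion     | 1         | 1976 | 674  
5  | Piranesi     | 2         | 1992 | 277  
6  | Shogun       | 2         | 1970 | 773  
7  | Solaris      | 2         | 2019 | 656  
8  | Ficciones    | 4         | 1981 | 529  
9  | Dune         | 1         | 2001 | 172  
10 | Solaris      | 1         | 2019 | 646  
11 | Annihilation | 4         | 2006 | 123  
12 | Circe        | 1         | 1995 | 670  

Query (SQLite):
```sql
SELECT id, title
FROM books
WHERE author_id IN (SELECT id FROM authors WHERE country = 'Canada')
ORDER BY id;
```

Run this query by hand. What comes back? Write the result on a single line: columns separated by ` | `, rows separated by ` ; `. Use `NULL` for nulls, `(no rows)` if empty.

2 | Dune ; 5 | Piranesi ; 6 | Shogun ; 7 | Solaris

Inner query: authors.id where country = 'Canada'.
Outer: keep books rows whose author_id is in that set.
Inner query → {2, 5}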